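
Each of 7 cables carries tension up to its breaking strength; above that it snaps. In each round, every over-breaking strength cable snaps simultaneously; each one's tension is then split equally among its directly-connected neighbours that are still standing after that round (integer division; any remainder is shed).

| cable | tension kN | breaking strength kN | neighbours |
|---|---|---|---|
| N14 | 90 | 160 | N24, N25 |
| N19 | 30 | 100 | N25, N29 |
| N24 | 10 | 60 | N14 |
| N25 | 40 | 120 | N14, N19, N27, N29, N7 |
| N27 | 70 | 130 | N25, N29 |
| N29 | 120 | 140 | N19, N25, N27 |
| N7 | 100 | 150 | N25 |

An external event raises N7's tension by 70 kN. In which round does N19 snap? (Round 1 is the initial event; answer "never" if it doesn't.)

Round 1 — N7 at 170 > 150. N7 snaps.
  N7 sheds 170 kN to N25: 170 each.
    N25: 40+170 = 210 > 120
Round 2 — N25 snaps.
  N25 sheds 210 kN to N14, N19, N27, N29: 52 each (2 lost).
    N14: 90+52 = 142 ≤ 160
    N19: 30+52 = 82 ≤ 100
    N27: 70+52 = 122 ≤ 130
    N29: 120+52 = 172 > 140
Round 3 — N29 snaps.
  N29 sheds 172 kN to N19, N27: 86 each.
    N19: 82+86 = 168 > 100
    N27: 122+86 = 208 > 130
Round 4 — N19, N27 snap.
  N19 sheds 168 kN: no online neighbours, lost.
  N27 sheds 208 kN: no online neighbours, lost.
No further breaks.

4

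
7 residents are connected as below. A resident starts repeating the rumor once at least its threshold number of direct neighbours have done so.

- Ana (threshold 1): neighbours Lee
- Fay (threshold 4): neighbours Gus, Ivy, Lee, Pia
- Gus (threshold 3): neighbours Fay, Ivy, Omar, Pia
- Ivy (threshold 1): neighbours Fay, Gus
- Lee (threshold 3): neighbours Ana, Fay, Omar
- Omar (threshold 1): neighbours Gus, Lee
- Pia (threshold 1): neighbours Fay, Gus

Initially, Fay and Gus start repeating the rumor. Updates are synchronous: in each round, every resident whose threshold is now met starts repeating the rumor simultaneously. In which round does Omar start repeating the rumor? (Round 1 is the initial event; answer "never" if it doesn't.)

2

Round 1 — Fay, Gus start repeating the rumor (initial).
Round 2 — checking thresholds:
  Ivy: 2 of 2 neighbours ≥ 1, starts repeating the rumor.
  Lee: 1 of 3 neighbours < 3, below threshold.
  Omar: 1 of 2 neighbours ≥ 1, starts repeating the rumor.
  Pia: 2 of 2 neighbours ≥ 1, starts repeating the rumor.
Round 3 — no new spreads; cascade stops.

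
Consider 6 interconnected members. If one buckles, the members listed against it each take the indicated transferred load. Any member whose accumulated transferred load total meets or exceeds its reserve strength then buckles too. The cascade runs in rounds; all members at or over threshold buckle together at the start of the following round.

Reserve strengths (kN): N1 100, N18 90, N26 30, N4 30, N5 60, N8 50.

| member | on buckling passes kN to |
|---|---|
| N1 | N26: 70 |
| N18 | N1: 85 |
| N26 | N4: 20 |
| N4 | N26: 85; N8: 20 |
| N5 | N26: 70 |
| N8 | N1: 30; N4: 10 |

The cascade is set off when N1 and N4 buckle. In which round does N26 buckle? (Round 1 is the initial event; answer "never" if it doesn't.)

2

Round 1 — N1, N4 buckle (initial).
  N26: +70+85 → 155 ≥ 30
  N8: +20 → 20 < 50
Round 2 — N26 buckles.
No further bucklings.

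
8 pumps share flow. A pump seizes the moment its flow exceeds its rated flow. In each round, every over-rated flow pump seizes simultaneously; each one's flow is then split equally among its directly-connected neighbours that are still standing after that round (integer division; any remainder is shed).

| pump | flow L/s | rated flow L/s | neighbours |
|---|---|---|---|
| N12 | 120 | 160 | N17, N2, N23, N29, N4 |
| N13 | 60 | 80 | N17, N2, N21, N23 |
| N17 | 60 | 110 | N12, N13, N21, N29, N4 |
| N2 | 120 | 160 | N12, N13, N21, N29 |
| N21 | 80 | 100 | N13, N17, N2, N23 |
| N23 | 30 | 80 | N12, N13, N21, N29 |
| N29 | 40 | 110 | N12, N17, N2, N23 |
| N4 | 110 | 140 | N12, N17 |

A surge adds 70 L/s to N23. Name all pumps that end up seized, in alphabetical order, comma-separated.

N12, N13, N17, N2, N21, N23, N29, N4

Round 1 — N23 at 100 > 80. N23 seizes.
  N23 sheds 100 L/s to N12, N13, N21, N29: 25 each.
    N12: 120+25 = 145 ≤ 160
    N13: 60+25 = 85 > 80
    N21: 80+25 = 105 > 100
    N29: 40+25 = 65 ≤ 110
Round 2 — N13, N21 seize.
  N13 sheds 85 L/s to N17, N2: 42 each (1 lost).
    N17: 60+42 = 102 ≤ 110
    N2: 120+42 = 162 > 160
  N21 sheds 105 L/s to N17, N2: 52 each (1 lost).
    N17: 102+52 = 154 > 110
    N2: 162+52 = 214 > 160
Round 3 — N17, N2 seize.
  N17 sheds 154 L/s to N12, N29, N4: 51 each (1 lost).
    N12: 145+51 = 196 > 160
    N29: 65+51 = 116 > 110
    N4: 110+51 = 161 > 140
  N2 sheds 214 L/s to N12, N29: 107 each.
    N12: 196+107 = 303 > 160
    N29: 116+107 = 223 > 110
Round 4 — N12, N29, N4 seize.
  N12 sheds 303 L/s: no online neighbours, lost.
  N29 sheds 223 L/s: no online neighbours, lost.
  N4 sheds 161 L/s: no online neighbours, lost.
No further seizures.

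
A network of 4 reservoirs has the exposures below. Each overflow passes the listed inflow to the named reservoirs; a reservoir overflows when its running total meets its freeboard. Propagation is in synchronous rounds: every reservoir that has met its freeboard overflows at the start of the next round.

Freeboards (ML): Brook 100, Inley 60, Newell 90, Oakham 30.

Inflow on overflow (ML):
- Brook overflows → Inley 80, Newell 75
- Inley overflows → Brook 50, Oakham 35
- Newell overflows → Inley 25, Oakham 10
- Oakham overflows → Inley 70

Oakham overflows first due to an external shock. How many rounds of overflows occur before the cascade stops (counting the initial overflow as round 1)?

Round 1 — Oakham overflows (initial).
  Inley: +70 → 70 ≥ 60
Round 2 — Inley overflows.
  Brook: +50 → 50 < 100
No further overflows.

2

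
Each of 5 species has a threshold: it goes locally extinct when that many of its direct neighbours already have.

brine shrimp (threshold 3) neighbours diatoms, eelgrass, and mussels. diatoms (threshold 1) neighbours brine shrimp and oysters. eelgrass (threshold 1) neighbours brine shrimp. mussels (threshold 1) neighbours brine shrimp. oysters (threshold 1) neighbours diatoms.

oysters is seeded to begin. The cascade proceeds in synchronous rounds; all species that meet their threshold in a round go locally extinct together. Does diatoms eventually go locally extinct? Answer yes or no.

Round 1 — oysters goes locally extinct (initial).
Round 2 — checking thresholds:
  diatoms: 1 of 2 neighbours ≥ 1, goes locally extinct.
Round 3 — no new extinctions; cascade stops.

yes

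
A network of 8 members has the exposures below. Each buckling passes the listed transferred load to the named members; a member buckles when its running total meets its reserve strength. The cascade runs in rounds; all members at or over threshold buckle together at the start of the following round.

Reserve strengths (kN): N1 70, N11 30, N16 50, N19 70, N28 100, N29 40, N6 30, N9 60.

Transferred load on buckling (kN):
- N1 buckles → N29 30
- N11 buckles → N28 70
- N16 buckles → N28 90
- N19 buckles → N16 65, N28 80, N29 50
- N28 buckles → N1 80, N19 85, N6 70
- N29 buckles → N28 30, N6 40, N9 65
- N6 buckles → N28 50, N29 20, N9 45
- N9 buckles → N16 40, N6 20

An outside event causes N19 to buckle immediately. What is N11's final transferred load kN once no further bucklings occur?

Round 1 — N19 buckles (initial).
  N16: +65 → 65 ≥ 50
  N28: +80 → 80 < 100
  N29: +50 → 50 ≥ 40
Round 2 — N16, N29 buckle.
  N28: +90+30 → 200 ≥ 100
  N6: +40 → 40 ≥ 30
  N9: +65 → 65 ≥ 60
Round 3 — N28, N6, N9 buckle.
  N1: +80 → 80 ≥ 70
Round 4 — N1 buckles.
No further bucklings.

0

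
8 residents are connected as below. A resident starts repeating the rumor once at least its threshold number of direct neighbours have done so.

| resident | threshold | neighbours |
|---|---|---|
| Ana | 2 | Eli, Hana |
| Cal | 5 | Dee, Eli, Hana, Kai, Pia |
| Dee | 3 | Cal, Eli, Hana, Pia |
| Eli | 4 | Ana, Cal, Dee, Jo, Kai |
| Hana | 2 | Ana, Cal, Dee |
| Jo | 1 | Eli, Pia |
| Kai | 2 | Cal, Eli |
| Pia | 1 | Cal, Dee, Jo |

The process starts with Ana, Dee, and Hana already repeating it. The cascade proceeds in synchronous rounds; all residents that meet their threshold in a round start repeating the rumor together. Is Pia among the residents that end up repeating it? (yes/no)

yes

Round 1 — Ana, Dee, Hana start repeating the rumor (initial).
Round 2 — checking thresholds:
  Cal: 2 of 5 neighbours < 5, not yet.
  Eli: 2 of 5 neighbours < 4, not yet.
  Pia: 1 of 3 neighbours ≥ 1, starts repeating the rumor.
Round 3 — checking thresholds:
  Cal: 3 of 5 neighbours < 5, not yet.
  Eli: 2 of 5 neighbours < 4, not yet.
  Jo: 1 of 2 neighbours ≥ 1, starts repeating the rumor.
Round 4 — no new spreads; cascade stops.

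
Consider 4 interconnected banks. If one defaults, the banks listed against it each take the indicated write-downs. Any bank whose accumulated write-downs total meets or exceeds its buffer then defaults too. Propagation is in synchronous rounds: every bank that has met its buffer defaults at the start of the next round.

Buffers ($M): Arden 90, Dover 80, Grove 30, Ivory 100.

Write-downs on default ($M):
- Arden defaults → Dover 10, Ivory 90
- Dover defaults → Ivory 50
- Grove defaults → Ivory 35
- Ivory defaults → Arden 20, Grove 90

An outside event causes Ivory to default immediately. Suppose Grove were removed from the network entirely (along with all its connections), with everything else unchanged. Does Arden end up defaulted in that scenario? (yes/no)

With Grove removed:
Round 1 — Ivory defaults (initial).
  Arden: +20 → 20 < 90
No further defaults.

no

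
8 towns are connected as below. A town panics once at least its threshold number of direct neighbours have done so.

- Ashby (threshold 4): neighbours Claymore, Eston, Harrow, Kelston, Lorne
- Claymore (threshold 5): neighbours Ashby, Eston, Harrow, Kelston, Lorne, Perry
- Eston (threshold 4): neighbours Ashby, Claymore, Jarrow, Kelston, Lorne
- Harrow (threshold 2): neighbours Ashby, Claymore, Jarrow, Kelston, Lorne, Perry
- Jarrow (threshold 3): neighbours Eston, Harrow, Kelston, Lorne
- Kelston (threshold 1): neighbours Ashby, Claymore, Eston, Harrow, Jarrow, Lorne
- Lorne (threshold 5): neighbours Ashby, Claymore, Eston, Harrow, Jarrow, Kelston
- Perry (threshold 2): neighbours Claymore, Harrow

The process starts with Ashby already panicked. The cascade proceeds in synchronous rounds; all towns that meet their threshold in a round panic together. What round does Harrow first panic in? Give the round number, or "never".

3

Round 1 — Ashby panics (initial).
Round 2 — checking thresholds:
  Claymore: 1 of 6 neighbours < 5, not yet.
  Eston: 1 of 5 neighbours < 4, not yet.
  Harrow: 1 of 6 neighbours < 2, not yet.
  Kelston: 1 of 6 neighbours ≥ 1, panics.
  Lorne: 1 of 6 neighbours < 5, not yet.
Round 3 — checking thresholds:
  Claymore: 2 of 6 neighbours < 5, not yet.
  Eston: 2 of 5 neighbours < 4, not yet.
  Harrow: 2 of 6 neighbours ≥ 2, panics.
  Jarrow: 1 of 4 neighbours < 3, not yet.
  Lorne: 2 of 6 neighbours < 5, not yet.
Round 4 — no new panics; cascade stops.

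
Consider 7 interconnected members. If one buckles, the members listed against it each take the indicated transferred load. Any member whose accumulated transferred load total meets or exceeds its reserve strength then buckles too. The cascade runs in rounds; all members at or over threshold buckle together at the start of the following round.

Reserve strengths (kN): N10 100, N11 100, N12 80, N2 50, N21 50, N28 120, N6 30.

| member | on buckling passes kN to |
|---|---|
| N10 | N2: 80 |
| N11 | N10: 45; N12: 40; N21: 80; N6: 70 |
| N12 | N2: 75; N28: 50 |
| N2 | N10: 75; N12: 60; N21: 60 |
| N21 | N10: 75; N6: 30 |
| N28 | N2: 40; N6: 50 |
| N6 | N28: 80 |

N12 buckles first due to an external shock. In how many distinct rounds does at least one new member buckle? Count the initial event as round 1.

5

Round 1 — N12 buckles (initial).
  N2: +75 → 75 ≥ 50
  N28: +50 → 50 < 120
Round 2 — N2 buckles.
  N10: +75 → 75 < 100
  N21: +60 → 60 ≥ 50
Round 3 — N21 buckles.
  N10: +75 → 150 ≥ 100
  N6: +30 → 30 ≥ 30
Round 4 — N10, N6 buckle.
  N28: +80 → 130 ≥ 120
Round 5 — N28 buckles.
No further bucklings.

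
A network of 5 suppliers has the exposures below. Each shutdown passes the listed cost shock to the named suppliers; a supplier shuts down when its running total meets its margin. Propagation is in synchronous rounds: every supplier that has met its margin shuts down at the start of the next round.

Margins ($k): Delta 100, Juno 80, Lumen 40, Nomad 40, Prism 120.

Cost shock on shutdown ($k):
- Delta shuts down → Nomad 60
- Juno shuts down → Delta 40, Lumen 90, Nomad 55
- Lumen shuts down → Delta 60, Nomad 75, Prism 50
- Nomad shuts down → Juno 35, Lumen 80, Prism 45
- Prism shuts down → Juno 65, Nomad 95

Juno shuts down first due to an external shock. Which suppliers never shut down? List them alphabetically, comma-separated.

Prism

Round 1 — Juno shuts down (initial).
  Delta: +40 → 40 < 100
  Lumen: +90 → 90 ≥ 40
  Nomad: +55 → 55 ≥ 40
Round 2 — Lumen, Nomad shut down.
  Delta: +60 → 100 ≥ 100
  Prism: +50+45 → 95 < 120
Round 3 — Delta shuts down.
No further shutdowns.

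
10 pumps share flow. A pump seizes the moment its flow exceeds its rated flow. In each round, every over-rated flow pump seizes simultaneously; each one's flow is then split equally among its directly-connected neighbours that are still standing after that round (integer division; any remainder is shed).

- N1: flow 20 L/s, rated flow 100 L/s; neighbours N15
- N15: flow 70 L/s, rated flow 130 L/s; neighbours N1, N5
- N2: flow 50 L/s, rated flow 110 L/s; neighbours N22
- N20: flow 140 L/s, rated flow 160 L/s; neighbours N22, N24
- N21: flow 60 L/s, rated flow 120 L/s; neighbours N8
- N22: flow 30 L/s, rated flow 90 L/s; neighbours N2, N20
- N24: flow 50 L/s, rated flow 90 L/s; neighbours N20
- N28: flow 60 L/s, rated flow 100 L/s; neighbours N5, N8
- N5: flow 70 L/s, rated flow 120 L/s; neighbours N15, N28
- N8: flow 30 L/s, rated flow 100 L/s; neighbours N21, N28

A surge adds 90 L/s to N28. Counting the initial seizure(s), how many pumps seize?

6

Round 1 — N28 at 150 > 100. N28 seizes.
  N28 sheds 150 L/s to N5, N8: 75 each.
    N5: 70+75 = 145 > 120
    N8: 30+75 = 105 > 100
Round 2 — N5, N8 seize.
  N5 sheds 145 L/s to N15: 145 each.
    N15: 70+145 = 215 > 130
  N8 sheds 105 L/s to N21: 105 each.
    N21: 60+105 = 165 > 120
Round 3 — N15, N21 seize.
  N15 sheds 215 L/s to N1: 215 each.
    N1: 20+215 = 235 > 100
  N21 sheds 165 L/s: no online neighbours, lost.
Round 4 — N1 seizes.
  N1 sheds 235 L/s: no online neighbours, lost.
No further seizures.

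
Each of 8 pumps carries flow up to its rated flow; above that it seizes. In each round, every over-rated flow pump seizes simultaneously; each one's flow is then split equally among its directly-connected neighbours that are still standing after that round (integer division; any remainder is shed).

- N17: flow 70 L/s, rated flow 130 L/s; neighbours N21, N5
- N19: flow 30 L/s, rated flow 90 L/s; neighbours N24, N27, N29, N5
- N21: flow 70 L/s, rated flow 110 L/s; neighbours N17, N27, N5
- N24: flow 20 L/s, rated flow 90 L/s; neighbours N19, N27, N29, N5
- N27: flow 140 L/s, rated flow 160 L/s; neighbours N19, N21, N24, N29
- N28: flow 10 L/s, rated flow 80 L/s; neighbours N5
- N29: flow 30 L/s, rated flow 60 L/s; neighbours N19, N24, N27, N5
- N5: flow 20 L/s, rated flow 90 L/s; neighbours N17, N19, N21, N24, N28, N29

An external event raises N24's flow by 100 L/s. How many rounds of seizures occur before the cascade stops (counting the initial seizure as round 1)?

Round 1 — N24 at 120 > 90. N24 seizes.
  N24 sheds 120 L/s to N19, N27, N29, N5: 30 each.
    N19: 30+30 = 60 ≤ 90
    N27: 140+30 = 170 > 160
    N29: 30+30 = 60 ≤ 60
    N5: 20+30 = 50 ≤ 90
Round 2 — N27 seizes.
  N27 sheds 170 L/s to N19, N21, N29: 56 each (2 lost).
    N19: 60+56 = 116 > 90
    N21: 70+56 = 126 > 110
    N29: 60+56 = 116 > 60
Round 3 — N19, N21, N29 seize.
  N19 sheds 116 L/s to N5: 116 each.
    N5: 50+116 = 166 > 90
  N21 sheds 126 L/s to N17, N5: 63 each.
    N17: 70+63 = 133 > 130
    N5: 166+63 = 229 > 90
  N29 sheds 116 L/s to N5: 116 each.
    N5: 229+116 = 345 > 90
Round 4 — N17, N5 seize.
  N17 sheds 133 L/s: no online neighbours, lost.
  N5 sheds 345 L/s to N28: 345 each.
    N28: 10+345 = 355 > 80
Round 5 — N28 seizes.
  N28 sheds 355 L/s: no online neighbours, lost.
No further seizures.

5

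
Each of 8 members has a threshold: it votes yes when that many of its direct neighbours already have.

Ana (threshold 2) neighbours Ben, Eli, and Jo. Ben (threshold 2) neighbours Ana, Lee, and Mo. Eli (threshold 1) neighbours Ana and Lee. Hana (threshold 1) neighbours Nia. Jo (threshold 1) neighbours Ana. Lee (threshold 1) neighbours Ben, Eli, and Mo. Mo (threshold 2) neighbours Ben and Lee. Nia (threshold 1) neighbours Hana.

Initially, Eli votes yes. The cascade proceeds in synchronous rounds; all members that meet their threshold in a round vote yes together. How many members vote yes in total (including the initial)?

2

Round 1 — Eli votes yes (initial).
Round 2 — checking thresholds:
  Ana: 1 of 3 neighbours < 2, below threshold.
  Lee: 1 of 3 neighbours ≥ 1, votes yes.
Round 3 — no new yes votes; cascade stops.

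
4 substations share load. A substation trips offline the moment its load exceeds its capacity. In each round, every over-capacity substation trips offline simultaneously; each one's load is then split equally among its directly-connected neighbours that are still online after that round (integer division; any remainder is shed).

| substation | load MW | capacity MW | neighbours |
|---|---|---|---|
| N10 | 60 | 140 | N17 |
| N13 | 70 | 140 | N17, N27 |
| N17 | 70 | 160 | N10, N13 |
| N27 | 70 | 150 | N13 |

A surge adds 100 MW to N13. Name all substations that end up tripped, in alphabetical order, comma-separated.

N13, N27

Round 1 — N13 at 170 > 140. N13 trips offline.
  N13 sheds 170 MW to N17, N27: 85 each.
    N17: 70+85 = 155 ≤ 160
    N27: 70+85 = 155 > 150
Round 2 — N27 trips offline.
  N27 sheds 155 MW: no online neighbours, lost.
No further trips.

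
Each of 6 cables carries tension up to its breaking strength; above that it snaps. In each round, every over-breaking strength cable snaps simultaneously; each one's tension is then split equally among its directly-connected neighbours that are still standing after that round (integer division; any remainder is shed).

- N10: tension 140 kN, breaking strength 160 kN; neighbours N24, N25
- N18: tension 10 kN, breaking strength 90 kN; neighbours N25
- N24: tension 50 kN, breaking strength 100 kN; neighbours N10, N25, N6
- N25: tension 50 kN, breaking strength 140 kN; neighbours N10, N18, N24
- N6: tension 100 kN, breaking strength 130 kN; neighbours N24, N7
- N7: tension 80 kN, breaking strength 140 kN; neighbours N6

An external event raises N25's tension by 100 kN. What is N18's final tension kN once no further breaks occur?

60

Round 1 — N25 at 150 > 140. N25 snaps.
  N25 sheds 150 kN to N10, N18, N24: 50 each.
    N10: 140+50 = 190 > 160
    N18: 10+50 = 60 ≤ 90
    N24: 50+50 = 100 ≤ 100
Round 2 — N10 snaps.
  N10 sheds 190 kN to N24: 190 each.
    N24: 100+190 = 290 > 100
Round 3 — N24 snaps.
  N24 sheds 290 kN to N6: 290 each.
    N6: 100+290 = 390 > 130
Round 4 — N6 snaps.
  N6 sheds 390 kN to N7: 390 each.
    N7: 80+390 = 470 > 140
Round 5 — N7 snaps.
  N7 sheds 470 kN: no online neighbours, lost.
No further breaks.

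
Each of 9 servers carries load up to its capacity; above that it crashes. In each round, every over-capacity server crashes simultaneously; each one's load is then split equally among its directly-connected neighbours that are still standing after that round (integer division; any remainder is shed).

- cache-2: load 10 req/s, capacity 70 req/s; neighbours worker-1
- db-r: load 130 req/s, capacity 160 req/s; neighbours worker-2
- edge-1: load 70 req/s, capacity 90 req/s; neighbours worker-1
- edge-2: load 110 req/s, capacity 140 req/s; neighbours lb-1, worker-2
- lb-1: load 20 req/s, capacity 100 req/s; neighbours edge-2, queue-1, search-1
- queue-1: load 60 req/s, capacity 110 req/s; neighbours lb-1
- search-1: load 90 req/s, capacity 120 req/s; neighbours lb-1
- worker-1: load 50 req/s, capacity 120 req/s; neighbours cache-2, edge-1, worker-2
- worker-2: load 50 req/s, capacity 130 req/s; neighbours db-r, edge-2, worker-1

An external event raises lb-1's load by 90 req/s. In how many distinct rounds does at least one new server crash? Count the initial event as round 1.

Round 1 — lb-1 at 110 > 100. lb-1 crashes.
  lb-1 sheds 110 req/s to edge-2, queue-1, search-1: 36 each (2 lost).
    edge-2: 110+36 = 146 > 140
    queue-1: 60+36 = 96 ≤ 110
    search-1: 90+36 = 126 > 120
Round 2 — edge-2, search-1 crash.
  edge-2 sheds 146 req/s to worker-2: 146 each.
    worker-2: 50+146 = 196 > 130
  search-1 sheds 126 req/s: no online neighbours, lost.
Round 3 — worker-2 crashes.
  worker-2 sheds 196 req/s to db-r, worker-1: 98 each.
    db-r: 130+98 = 228 > 160
    worker-1: 50+98 = 148 > 120
Round 4 — db-r, worker-1 crash.
  db-r sheds 228 req/s: no online neighbours, lost.
  worker-1 sheds 148 req/s to cache-2, edge-1: 74 each.
    cache-2: 10+74 = 84 > 70
    edge-1: 70+74 = 144 > 90
Round 5 — cache-2, edge-1 crash.
  cache-2 sheds 84 req/s: no online neighbours, lost.
  edge-1 sheds 144 req/s: no online neighbours, lost.
No further crashes.

5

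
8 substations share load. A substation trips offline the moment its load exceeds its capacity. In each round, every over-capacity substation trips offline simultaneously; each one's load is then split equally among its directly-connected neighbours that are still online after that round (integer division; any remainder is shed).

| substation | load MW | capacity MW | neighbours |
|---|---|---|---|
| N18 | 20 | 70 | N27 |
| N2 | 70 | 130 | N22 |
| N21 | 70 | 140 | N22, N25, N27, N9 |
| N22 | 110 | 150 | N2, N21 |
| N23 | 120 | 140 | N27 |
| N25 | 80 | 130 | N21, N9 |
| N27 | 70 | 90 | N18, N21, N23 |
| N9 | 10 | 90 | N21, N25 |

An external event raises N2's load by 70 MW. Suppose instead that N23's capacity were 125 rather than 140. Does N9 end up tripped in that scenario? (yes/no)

yes

With N23's capacity at 125:
Round 1 — N2 at 140 > 130. N2 trips offline.
  N2 sheds 140 MW to N22: 140 each.
    N22: 110+140 = 250 > 150
Round 2 — N22 trips offline.
  N22 sheds 250 MW to N21: 250 each.
    N21: 70+250 = 320 > 140
Round 3 — N21 trips offline.
  N21 sheds 320 MW to N25, N27, N9: 106 each (2 lost).
    N25: 80+106 = 186 > 130
    N27: 70+106 = 176 > 90
    N9: 10+106 = 116 > 90
Round 4 — N25, N27, N9 trip offline.
  N25 sheds 186 MW: no online neighbours, lost.
  N27 sheds 176 MW to N18, N23: 88 each.
    N18: 20+88 = 108 > 70
    N23: 120+88 = 208 > 125
  N9 sheds 116 MW: no online neighbours, lost.
Round 5 — N18, N23 trip offline.
  N18 sheds 108 MW: no online neighbours, lost.
  N23 sheds 208 MW: no online neighbours, lost.
No further trips.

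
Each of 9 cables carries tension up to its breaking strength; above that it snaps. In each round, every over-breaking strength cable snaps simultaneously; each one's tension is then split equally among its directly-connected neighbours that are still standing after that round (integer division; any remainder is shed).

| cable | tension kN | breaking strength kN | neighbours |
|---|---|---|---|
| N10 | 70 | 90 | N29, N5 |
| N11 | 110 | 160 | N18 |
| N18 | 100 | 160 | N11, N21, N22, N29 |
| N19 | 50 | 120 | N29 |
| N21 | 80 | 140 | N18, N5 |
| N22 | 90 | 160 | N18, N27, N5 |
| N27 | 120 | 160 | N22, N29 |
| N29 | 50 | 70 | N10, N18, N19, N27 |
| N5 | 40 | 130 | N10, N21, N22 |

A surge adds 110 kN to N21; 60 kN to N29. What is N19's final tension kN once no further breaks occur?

Round 1 — N21 at 190 > 140; N29 at 110 > 70. N21, N29 snap.
  N21 sheds 190 kN to N18, N5: 95 each.
    N18: 100+95 = 195 > 160
    N5: 40+95 = 135 > 130
  N29 sheds 110 kN to N10, N18, N19, N27: 27 each (2 lost).
    N10: 70+27 = 97 > 90
    N18: 195+27 = 222 > 160
    N19: 50+27 = 77 ≤ 120
    N27: 120+27 = 147 ≤ 160
Round 2 — N10, N18, N5 snap.
  N10 sheds 97 kN: no online neighbours, lost.
  N18 sheds 222 kN to N11, N22: 111 each.
    N11: 110+111 = 221 > 160
    N22: 90+111 = 201 > 160
  N5 sheds 135 kN to N22: 135 each.
    N22: 201+135 = 336 > 160
Round 3 — N11, N22 snap.
  N11 sheds 221 kN: no online neighbours, lost.
  N22 sheds 336 kN to N27: 336 each.
    N27: 147+336 = 483 > 160
Round 4 — N27 snaps.
  N27 sheds 483 kN: no online neighbours, lost.
No further breaks.

77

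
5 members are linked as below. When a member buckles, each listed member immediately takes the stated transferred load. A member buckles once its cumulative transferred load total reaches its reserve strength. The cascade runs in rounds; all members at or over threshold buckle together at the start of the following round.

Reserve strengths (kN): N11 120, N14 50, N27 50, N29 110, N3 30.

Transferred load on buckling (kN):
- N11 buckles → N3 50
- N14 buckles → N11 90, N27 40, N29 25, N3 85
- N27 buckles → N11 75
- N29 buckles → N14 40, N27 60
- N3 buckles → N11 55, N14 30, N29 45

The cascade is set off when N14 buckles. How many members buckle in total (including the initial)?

Round 1 — N14 buckles (initial).
  N11: +90 → 90 < 120
  N27: +40 → 40 < 50
  N29: +25 → 25 < 110
  N3: +85 → 85 ≥ 30
Round 2 — N3 buckles.
  N11: +55 → 145 ≥ 120
  N29: +45 → 70 < 110
Round 3 — N11 buckles.
No further bucklings.

3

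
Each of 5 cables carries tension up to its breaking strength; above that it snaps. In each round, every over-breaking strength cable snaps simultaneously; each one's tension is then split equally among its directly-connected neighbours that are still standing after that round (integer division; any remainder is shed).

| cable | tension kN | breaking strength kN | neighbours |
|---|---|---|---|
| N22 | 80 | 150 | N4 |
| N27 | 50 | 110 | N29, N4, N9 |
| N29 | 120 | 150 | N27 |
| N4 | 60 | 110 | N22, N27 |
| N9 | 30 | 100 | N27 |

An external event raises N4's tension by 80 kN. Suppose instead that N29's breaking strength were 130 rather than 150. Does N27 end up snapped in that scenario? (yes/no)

yes

With N29's breaking strength at 130:
Round 1 — N4 at 140 > 110. N4 snaps.
  N4 sheds 140 kN to N22, N27: 70 each.
    N22: 80+70 = 150 ≤ 150
    N27: 50+70 = 120 > 110
Round 2 — N27 snaps.
  N27 sheds 120 kN to N29, N9: 60 each.
    N29: 120+60 = 180 > 130
    N9: 30+60 = 90 ≤ 100
Round 3 — N29 snaps.
  N29 sheds 180 kN: no online neighbours, lost.
No further breaks.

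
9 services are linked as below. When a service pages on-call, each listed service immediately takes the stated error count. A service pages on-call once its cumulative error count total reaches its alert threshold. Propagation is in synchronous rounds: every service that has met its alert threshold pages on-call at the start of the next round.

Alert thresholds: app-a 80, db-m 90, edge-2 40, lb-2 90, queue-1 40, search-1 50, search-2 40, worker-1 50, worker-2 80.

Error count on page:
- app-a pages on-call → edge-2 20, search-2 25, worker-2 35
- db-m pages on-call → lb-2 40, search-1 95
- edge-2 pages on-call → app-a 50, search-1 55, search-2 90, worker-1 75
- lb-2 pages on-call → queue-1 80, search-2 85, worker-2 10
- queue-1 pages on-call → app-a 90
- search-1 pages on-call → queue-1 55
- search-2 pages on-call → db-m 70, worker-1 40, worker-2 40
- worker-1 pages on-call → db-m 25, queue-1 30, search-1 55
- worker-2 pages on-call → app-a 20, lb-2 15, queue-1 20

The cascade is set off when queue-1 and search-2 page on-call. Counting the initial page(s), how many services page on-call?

3

Round 1 — queue-1, search-2 page on-call (initial).
  app-a: +90 → 90 ≥ 80
  db-m: +70 → 70 < 90
  worker-1: +40 → 40 < 50
  worker-2: +40 → 40 < 80
Round 2 — app-a pages on-call.
  edge-2: +20 → 20 < 40
  worker-2: +35 → 75 < 80
No further pages.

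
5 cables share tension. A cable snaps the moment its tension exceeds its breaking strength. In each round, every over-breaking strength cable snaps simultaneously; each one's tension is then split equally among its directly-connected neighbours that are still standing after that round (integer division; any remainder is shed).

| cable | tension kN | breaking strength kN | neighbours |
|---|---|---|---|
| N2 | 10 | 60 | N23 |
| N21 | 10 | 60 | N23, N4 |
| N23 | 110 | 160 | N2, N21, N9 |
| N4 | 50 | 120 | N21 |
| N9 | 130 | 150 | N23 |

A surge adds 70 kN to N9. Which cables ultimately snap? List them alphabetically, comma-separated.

N2, N21, N23, N4, N9

Round 1 — N9 at 200 > 150. N9 snaps.
  N9 sheds 200 kN to N23: 200 each.
    N23: 110+200 = 310 > 160
Round 2 — N23 snaps.
  N23 sheds 310 kN to N2, N21: 155 each.
    N2: 10+155 = 165 > 60
    N21: 10+155 = 165 > 60
Round 3 — N2, N21 snap.
  N2 sheds 165 kN: no online neighbours, lost.
  N21 sheds 165 kN to N4: 165 each.
    N4: 50+165 = 215 > 120
Round 4 — N4 snaps.
  N4 sheds 215 kN: no online neighbours, lost.
No further breaks.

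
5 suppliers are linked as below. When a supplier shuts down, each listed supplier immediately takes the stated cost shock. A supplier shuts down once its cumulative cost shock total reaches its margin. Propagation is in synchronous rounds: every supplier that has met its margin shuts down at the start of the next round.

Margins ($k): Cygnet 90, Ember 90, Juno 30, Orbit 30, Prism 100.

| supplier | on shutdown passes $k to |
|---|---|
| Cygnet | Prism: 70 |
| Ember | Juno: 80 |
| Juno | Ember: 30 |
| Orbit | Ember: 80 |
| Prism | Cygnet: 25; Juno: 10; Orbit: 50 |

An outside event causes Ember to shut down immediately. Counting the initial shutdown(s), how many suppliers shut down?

Round 1 — Ember shuts down (initial).
  Juno: +80 → 80 ≥ 30
Round 2 — Juno shuts down.
No further shutdowns.

2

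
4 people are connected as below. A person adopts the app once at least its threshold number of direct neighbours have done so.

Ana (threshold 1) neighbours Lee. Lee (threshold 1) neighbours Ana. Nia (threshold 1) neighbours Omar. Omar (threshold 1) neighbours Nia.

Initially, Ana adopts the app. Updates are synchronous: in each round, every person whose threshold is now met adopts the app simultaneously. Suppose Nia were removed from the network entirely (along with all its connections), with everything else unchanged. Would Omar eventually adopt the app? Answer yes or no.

no

With Nia removed:
Round 1 — Ana adopts the app (initial).
Round 2 — checking thresholds:
  Lee: 1 of 1 neighbours ≥ 1, adopts the app.
Round 3 — no new adoptions; cascade stops.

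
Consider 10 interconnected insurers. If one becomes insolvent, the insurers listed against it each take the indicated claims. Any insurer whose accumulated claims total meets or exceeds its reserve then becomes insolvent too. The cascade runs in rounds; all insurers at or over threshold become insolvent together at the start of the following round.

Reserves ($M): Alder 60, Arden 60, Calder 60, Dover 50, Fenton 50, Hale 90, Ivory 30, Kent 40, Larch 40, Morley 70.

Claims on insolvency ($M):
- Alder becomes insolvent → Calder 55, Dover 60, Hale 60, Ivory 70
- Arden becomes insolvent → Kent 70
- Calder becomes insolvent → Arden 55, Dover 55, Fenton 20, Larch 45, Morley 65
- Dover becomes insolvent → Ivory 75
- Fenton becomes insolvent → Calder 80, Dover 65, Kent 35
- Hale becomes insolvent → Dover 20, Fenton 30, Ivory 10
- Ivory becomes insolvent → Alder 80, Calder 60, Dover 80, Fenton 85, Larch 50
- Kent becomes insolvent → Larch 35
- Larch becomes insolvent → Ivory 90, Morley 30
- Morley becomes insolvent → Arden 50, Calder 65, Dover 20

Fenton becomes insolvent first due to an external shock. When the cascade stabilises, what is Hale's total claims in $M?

60

Round 1 — Fenton becomes insolvent (initial).
  Calder: +80 → 80 ≥ 60
  Dover: +65 → 65 ≥ 50
  Kent: +35 → 35 < 40
Round 2 — Calder, Dover become insolvent.
  Arden: +55 → 55 < 60
  Ivory: +75 → 75 ≥ 30
  Larch: +45 → 45 ≥ 40
  Morley: +65 → 65 < 70
Round 3 — Ivory, Larch become insolvent.
  Alder: +80 → 80 ≥ 60
  Morley: +30 → 95 ≥ 70
Round 4 — Alder, Morley become insolvent.
  Arden: +50 → 105 ≥ 60
  Hale: +60 → 60 < 90
Round 5 — Arden becomes insolvent.
  Kent: +70 → 105 ≥ 40
Round 6 — Kent becomes insolvent.
No further insolvencies.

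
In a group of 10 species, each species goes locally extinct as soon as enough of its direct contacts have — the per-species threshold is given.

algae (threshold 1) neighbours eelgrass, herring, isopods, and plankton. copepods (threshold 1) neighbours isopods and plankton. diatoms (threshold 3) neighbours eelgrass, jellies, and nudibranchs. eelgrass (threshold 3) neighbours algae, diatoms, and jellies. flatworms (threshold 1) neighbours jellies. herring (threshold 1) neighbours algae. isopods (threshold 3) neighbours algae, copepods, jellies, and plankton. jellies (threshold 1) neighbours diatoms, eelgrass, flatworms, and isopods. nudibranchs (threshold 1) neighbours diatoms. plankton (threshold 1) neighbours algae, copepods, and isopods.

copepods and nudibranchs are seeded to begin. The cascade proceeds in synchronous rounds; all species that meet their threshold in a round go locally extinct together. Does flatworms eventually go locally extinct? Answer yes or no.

yes

Round 1 — copepods, nudibranchs go locally extinct (initial).
Round 2 — checking thresholds:
  diatoms: 1 of 3 neighbours < 3, below threshold.
  isopods: 1 of 4 neighbours < 3, below threshold.
  plankton: 1 of 3 neighbours ≥ 1, goes locally extinct.
Round 3 — checking thresholds:
  algae: 1 of 4 neighbours ≥ 1, goes locally extinct.
  diatoms: 1 of 3 neighbours < 3, below threshold.
  isopods: 2 of 4 neighbours < 3, below threshold.
Round 4 — checking thresholds:
  diatoms: 1 of 3 neighbours < 3, below threshold.
  eelgrass: 1 of 3 neighbours < 3, below threshold.
  herring: 1 of 1 neighbours ≥ 1, goes locally extinct.
  isopods: 3 of 4 neighbours ≥ 3, goes locally extinct.
Round 5 — checking thresholds:
  diatoms: 1 of 3 neighbours < 3, below threshold.
  eelgrass: 1 of 3 neighbours < 3, below threshold.
  jellies: 1 of 4 neighbours ≥ 1, goes locally extinct.
Round 6 — checking thresholds:
  diatoms: 2 of 3 neighbours < 3, below threshold.
  eelgrass: 2 of 3 neighbours < 3, below threshold.
  flatworms: 1 of 1 neighbours ≥ 1, goes locally extinct.
Round 7 — no new extinctions; cascade stops.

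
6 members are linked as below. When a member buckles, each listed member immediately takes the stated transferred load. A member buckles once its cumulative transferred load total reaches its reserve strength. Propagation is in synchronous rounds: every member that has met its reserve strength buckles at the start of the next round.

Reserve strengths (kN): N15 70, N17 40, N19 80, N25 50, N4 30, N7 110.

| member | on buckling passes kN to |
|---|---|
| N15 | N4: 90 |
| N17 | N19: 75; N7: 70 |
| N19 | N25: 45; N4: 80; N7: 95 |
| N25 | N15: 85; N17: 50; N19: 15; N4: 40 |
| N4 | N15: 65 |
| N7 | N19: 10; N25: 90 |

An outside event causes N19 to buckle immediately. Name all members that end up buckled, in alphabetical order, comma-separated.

Round 1 — N19 buckles (initial).
  N25: +45 → 45 < 50
  N4: +80 → 80 ≥ 30
  N7: +95 → 95 < 110
Round 2 — N4 buckles.
  N15: +65 → 65 < 70
No further bucklings.

N19, N4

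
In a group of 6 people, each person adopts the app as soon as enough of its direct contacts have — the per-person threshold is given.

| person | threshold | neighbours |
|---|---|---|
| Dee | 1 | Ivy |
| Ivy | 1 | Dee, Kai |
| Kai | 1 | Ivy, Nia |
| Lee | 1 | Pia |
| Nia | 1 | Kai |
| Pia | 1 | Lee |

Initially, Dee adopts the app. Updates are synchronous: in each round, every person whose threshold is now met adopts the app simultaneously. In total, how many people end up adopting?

Round 1 — Dee adopts the app (initial).
Round 2 — checking thresholds:
  Ivy: 1 of 2 neighbours ≥ 1, adopts the app.
Round 3 — checking thresholds:
  Kai: 1 of 2 neighbours ≥ 1, adopts the app.
Round 4 — checking thresholds:
  Nia: 1 of 1 neighbours ≥ 1, adopts the app.
Round 5 — no new adoptions; cascade stops.

4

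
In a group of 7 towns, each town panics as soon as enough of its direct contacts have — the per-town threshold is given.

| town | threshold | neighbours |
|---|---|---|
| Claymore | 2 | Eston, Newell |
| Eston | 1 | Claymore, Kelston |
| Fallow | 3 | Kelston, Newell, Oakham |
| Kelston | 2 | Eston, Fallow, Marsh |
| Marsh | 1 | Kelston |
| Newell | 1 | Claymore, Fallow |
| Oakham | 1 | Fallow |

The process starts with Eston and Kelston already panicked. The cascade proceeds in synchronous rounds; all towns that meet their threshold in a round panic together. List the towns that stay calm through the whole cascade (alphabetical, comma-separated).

Claymore, Fallow, Newell, Oakham

Round 1 — Eston, Kelston panic (initial).
Round 2 — checking thresholds:
  Claymore: 1 of 2 neighbours < 2, holds.
  Fallow: 1 of 3 neighbours < 3, holds.
  Marsh: 1 of 1 neighbours ≥ 1, panics.
Round 3 — no new panics; cascade stops.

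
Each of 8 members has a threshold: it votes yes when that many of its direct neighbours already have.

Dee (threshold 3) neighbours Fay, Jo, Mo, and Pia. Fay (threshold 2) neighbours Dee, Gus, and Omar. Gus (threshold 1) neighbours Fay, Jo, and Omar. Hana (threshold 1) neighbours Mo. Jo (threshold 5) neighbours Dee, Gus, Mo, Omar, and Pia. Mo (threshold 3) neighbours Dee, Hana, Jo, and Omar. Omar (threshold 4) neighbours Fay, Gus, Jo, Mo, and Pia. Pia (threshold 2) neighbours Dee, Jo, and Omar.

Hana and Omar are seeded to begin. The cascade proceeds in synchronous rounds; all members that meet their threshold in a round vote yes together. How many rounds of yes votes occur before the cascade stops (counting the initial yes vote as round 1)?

3

Round 1 — Hana, Omar vote yes (initial).
Round 2 — checking thresholds:
  Fay: 1 of 3 neighbours < 2, holds.
  Gus: 1 of 3 neighbours ≥ 1, votes yes.
  Jo: 1 of 5 neighbours < 5, holds.
  Mo: 2 of 4 neighbours < 3, holds.
  Pia: 1 of 3 neighbours < 2, holds.
Round 3 — checking thresholds:
  Fay: 2 of 3 neighbours ≥ 2, votes yes.
  Jo: 2 of 5 neighbours < 5, holds.
  Mo: 2 of 4 neighbours < 3, holds.
  Pia: 1 of 3 neighbours < 2, holds.
Round 4 — no new yes votes; cascade stops.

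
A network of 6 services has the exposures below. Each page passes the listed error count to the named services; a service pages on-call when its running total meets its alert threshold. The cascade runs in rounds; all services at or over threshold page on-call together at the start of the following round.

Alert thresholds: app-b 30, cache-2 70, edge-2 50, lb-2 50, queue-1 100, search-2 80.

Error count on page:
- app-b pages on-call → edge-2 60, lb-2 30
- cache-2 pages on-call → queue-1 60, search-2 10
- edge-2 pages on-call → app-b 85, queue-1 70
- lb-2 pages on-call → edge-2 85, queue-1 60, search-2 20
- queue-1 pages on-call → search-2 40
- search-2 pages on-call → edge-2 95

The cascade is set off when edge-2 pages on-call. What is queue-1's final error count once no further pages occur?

Round 1 — edge-2 pages on-call (initial).
  app-b: +85 → 85 ≥ 30
  queue-1: +70 → 70 < 100
Round 2 — app-b pages on-call.
  lb-2: +30 → 30 < 50
No further pages.

70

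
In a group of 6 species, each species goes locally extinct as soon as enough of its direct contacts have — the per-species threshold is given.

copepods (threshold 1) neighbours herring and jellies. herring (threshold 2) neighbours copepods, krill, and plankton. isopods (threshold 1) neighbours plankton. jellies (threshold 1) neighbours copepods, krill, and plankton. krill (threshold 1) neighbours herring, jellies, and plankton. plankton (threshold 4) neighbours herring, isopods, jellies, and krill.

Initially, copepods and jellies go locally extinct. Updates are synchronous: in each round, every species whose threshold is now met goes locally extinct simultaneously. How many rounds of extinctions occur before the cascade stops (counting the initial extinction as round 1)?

Round 1 — copepods, jellies go locally extinct (initial).
Round 2 — checking thresholds:
  herring: 1 of 3 neighbours < 2, not yet.
  krill: 1 of 3 neighbours ≥ 1, goes locally extinct.
  plankton: 1 of 4 neighbours < 4, not yet.
Round 3 — checking thresholds:
  herring: 2 of 3 neighbours ≥ 2, goes locally extinct.
  plankton: 2 of 4 neighbours < 4, not yet.
Round 4 — no new extinctions; cascade stops.

3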